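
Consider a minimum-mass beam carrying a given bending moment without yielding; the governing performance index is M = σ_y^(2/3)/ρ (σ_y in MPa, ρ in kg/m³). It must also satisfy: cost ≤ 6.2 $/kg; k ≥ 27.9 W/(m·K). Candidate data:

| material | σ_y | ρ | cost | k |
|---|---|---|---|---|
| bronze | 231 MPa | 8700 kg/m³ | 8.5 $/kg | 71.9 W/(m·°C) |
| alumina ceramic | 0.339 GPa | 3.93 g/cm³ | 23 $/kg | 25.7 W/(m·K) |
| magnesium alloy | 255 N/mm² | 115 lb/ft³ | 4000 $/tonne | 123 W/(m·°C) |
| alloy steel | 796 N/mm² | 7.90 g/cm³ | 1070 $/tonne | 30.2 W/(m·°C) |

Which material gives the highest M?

Screen on constraints: cost ≤ 6.2 $/kg; k ≥ 27.9 W/(m·K). Survivors: magnesium alloy, alloy steel.
In SI units:
  magnesium alloy: σ_y = 255.0 MPa, ρ = 1842 kg/m³
  alloy steel: σ_y = 796.0 MPa, ρ = 7900 kg/m³
  magnesium alloy: M = 21.8×10⁻³
  alloy steel: M = 10.9×10⁻³
The maximum is for magnesium alloy.

magnesium alloy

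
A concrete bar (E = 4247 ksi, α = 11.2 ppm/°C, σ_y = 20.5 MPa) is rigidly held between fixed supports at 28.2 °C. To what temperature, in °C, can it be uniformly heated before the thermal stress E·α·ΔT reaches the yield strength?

90.7 °C

E = 4247 ksi = 29.28 GPa.
E·α·ΔT = 20.50 MPa ⇒ ΔT = 20.50 / (29.28×10³ × 11.2×10⁻⁶) = 62.51 K.
T = 28.2 + 62.51 = 90.71 °C.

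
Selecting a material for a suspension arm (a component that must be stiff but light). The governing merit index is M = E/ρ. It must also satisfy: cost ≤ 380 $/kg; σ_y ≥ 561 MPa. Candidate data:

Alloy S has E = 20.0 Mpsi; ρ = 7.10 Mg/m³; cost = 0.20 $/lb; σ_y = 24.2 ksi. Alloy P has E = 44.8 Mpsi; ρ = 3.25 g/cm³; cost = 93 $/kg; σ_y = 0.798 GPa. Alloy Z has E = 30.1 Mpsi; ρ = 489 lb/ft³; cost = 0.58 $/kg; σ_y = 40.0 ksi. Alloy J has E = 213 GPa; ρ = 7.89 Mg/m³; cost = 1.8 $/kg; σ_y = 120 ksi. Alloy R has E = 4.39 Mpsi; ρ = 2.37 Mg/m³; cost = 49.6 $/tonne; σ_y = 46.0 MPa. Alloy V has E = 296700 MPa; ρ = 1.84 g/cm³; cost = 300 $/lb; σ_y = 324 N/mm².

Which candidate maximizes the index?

Screen on constraints: cost ≤ 380 $/kg; σ_y ≥ 561 MPa. Survivors: alloy P, alloy J.
Normalizing units and computing the index:
  alloy P: E = 308.9 GPa, ρ = 3250 kg/m³
  alloy J: E = 213.0 GPa, ρ = 7890 kg/m³
  alloy P: M = 95.0 MN·m/kg
  alloy J: M = 27.0 MN·m/kg
Alloy P ranks first.

alloy P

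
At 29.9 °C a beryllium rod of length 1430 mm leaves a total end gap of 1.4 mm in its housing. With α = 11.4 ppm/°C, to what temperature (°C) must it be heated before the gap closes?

α·L₀·ΔT = 1.4 mm ⇒ ΔT = 1.4 / (11.4×10⁻⁶ × 1430.0) = 85.88 K.
T = 29.9 + 85.88 = 115.8 °C.

116 °C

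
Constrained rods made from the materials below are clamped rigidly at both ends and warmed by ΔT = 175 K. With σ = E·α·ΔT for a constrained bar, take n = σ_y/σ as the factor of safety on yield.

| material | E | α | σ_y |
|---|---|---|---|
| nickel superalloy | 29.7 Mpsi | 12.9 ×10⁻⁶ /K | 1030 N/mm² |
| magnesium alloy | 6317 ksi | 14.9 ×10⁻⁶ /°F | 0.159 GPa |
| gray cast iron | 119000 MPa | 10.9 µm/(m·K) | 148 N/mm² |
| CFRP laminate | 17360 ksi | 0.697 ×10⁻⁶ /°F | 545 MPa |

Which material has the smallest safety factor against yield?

gray cast iron

Converting E to GPa, α to ×10⁻⁶/K, σ_y to MPa, then σ and n for each:
  nickel superalloy: E = 204.8, α = 12.9, σ_y = 1030 → σ = 462 MPa, n = 2.23
  magnesium alloy: E = 43.55, α = 26.8, σ_y = 159.0 → σ = 204 MPa, n = 0.778
  gray cast iron: E = 119.0, α = 10.9, σ_y = 148.0 → σ = 227 MPa, n = 0.652
  CFRP laminate: E = 119.7, α = 1.25, σ_y = 545.0 → σ = 26.3 MPa, n = 20.7
Smallest n: gray cast iron with n = 0.652.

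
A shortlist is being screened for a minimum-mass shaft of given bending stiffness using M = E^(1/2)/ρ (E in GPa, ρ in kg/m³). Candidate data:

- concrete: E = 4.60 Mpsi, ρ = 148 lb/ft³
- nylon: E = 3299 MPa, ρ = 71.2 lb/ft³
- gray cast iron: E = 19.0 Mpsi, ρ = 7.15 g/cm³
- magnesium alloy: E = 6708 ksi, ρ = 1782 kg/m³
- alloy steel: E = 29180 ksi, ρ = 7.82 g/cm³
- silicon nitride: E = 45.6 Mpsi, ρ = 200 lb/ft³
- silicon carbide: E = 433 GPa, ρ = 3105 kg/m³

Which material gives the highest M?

In SI units:
  concrete: E = 31.72 GPa, ρ = 2371 kg/m³
  nylon: E = 3.299 GPa, ρ = 1141 kg/m³
  gray cast iron: E = 131.0 GPa, ρ = 7150 kg/m³
  magnesium alloy: E = 46.25 GPa, ρ = 1782 kg/m³
  alloy steel: E = 201.2 GPa, ρ = 7820 kg/m³
  silicon nitride: E = 314.4 GPa, ρ = 3204 kg/m³
  silicon carbide: E = 433.0 GPa, ρ = 3105 kg/m³
  silicon carbide: M = 6.70×10⁻³
  silicon nitride: M = 5.53×10⁻³
  magnesium alloy: M = 3.82×10⁻³
  concrete: M = 2.38×10⁻³
  alloy steel: M = 1.81×10⁻³
  gray cast iron: M = 1.60×10⁻³
  nylon: M = 1.59×10⁻³
Highest index: silicon carbide.

silicon carbide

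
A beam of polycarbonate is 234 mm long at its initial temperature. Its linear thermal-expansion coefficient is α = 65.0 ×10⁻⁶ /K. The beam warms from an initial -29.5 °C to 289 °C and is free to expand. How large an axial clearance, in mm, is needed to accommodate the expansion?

4.84 mm

ΔT = 289 − (-29.5) = 318.5 K.
ΔL = α·L₀·ΔT = 65.0×10⁻⁶ × 234 mm × 318.5 K = 4.84 mm.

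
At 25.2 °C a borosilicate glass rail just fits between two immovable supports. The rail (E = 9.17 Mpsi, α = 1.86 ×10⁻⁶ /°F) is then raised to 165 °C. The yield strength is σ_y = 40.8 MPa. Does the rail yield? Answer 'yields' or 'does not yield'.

E = 9.17 Mpsi = 63.22 GPa.
α = 1.86×10⁻⁶/°F × 9/5 = 3.35×10⁻⁶/K.
ΔT = 139.8 K. Constrained thermal stress σ = E·α·ΔT = 63.22×10³ MPa × 3.35×10⁻⁶ × 139.8 = 29.6 MPa (compressive).
Compare to σ_y = 40.8 MPa: σ < σ_y, so it does not yield.

does not yield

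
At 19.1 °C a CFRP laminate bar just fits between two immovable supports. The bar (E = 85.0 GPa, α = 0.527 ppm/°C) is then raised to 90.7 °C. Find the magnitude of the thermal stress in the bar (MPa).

3.21 MPa

ΔT = 71.60 K. Constrained thermal stress σ = E·α·ΔT = 85.00×10³ MPa × 0.527×10⁻⁶ × 71.60 = 3.21 MPa (compressive).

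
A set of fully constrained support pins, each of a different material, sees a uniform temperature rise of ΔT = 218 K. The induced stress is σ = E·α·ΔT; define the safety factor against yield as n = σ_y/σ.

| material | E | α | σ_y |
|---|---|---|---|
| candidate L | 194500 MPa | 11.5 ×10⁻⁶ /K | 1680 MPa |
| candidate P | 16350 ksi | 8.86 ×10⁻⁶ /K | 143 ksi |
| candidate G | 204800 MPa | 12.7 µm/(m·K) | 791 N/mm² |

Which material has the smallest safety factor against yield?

candidate G

Per material, after unit conversion:
  candidate L: E = 194.5, α = 11.5, σ_y = 1680 → σ = 488 MPa, n = 3.45
  candidate P: E = 112.7, α = 8.86, σ_y = 986.0 → σ = 218 MPa, n = 4.53
  candidate G: E = 204.8, α = 12.7, σ_y = 791.0 → σ = 567 MPa, n = 1.40
Smallest n: candidate G with n = 1.40.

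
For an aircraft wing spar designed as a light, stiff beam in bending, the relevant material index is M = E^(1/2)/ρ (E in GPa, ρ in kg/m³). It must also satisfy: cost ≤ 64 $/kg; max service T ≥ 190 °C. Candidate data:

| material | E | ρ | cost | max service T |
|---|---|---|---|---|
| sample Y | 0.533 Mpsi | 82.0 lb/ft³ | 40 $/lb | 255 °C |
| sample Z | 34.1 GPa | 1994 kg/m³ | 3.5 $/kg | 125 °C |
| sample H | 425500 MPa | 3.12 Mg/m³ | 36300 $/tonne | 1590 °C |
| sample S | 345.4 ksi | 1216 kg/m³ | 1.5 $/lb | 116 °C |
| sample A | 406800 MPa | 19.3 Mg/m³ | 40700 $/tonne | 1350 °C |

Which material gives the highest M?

Screen on constraints: cost ≤ 64 $/kg; max service T ≥ 190 °C. Survivors: sample H, sample A.
After converting to SI:
  sample H: E = 425.5 GPa, ρ = 3120 kg/m³
  sample A: E = 406.8 GPa, ρ = 19300 kg/m³
  sample H: M = 6.61×10⁻³
  sample A: M = 1.05×10⁻³
Sample H ranks first.

sample H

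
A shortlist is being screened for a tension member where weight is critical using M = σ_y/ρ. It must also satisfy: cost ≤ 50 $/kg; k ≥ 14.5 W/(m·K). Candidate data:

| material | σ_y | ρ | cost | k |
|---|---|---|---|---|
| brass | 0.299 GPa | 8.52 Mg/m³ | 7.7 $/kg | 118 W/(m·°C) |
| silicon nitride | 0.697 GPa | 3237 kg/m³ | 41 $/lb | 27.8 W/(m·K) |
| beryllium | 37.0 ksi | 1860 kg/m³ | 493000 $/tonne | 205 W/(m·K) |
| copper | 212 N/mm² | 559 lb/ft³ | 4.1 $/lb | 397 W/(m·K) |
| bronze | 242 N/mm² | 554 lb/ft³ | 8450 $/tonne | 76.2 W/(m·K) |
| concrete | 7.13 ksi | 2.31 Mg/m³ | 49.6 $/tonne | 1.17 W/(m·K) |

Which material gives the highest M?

Screen on constraints: cost ≤ 50 $/kg; k ≥ 14.5 W/(m·K). Survivors: brass, copper, bronze.
Putting every candidate on a common basis:
  brass: σ_y = 299.0 MPa, ρ = 8520 kg/m³
  copper: σ_y = 212.0 MPa, ρ = 8954 kg/m³
  bronze: σ_y = 242.0 MPa, ρ = 8874 kg/m³
  brass: M = 35.1 kN·m/kg
  bronze: M = 27.3 kN·m/kg
  copper: M = 23.7 kN·m/kg
Brass ranks first.

brass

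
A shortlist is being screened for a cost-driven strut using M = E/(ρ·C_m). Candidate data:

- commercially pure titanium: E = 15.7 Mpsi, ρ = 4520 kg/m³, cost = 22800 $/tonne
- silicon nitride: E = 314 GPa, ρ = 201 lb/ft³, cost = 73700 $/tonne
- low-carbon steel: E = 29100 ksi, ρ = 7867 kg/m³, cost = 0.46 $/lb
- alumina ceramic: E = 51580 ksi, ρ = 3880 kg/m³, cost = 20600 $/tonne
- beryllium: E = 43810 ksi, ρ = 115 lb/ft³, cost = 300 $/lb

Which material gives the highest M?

low-carbon steel

After converting to SI:
  commercially pure titanium: E = 108.2 GPa, ρ = 4520 kg/m³, cost = 22.80 $/kg
  silicon nitride: E = 314.0 GPa, ρ = 3220 kg/m³, cost = 73.70 $/kg
  low-carbon steel: E = 200.6 GPa, ρ = 7867 kg/m³, cost = 1.014 $/kg
  alumina ceramic: E = 355.6 GPa, ρ = 3880 kg/m³, cost = 20.60 $/kg
  beryllium: E = 302.1 GPa, ρ = 1842 kg/m³, cost = 661.4 $/kg
  low-carbon steel: M = 25.1 MN·m per $
  alumina ceramic: M = 4.45 MN·m per $
  silicon nitride: M = 1.32 MN·m per $
  commercially pure titanium: M = 1.05 MN·m per $
  beryllium: M = 0.248 MN·m per $
The maximum is for low-carbon steel.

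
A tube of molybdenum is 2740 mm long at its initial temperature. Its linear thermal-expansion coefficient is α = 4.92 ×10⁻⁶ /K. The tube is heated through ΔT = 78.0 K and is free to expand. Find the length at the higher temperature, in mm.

2741.1 mm

ΔL = α·L₀·ΔT = 4.92×10⁻⁶ × 2740 mm × 78.00 K = 1.05 mm.
L = L₀ + ΔL = 2740 + 1.05 = 2741.1 mm.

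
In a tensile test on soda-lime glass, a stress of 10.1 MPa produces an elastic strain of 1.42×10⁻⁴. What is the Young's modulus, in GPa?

E = σ/ε = 10.1 MPa / 1.42×10⁻⁴ = 71130 MPa = 71.1 GPa.

71.1 GPa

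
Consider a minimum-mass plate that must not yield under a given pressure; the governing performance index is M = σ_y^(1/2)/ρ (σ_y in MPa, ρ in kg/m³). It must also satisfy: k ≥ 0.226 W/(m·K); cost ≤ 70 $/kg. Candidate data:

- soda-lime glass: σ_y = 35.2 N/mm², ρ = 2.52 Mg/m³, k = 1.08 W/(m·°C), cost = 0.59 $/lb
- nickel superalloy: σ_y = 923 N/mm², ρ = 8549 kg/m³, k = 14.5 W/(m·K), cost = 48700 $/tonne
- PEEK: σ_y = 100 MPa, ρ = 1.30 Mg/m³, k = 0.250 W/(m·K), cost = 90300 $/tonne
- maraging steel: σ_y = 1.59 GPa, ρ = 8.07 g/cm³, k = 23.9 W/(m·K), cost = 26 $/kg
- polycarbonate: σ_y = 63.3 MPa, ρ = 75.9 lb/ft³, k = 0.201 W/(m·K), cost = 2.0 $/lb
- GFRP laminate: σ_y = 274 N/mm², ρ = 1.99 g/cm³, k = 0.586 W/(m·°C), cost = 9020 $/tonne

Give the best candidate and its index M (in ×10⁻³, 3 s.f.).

GFRP laminate, M = 8.32×10⁻³

Screen on constraints: k ≥ 0.226 W/(m·K); cost ≤ 70 $/kg. Survivors: soda-lime glass, nickel superalloy, maraging steel, GFRP laminate.
After converting to SI:
  soda-lime glass: σ_y = 35.20 MPa, ρ = 2520 kg/m³
  nickel superalloy: σ_y = 923.0 MPa, ρ = 8549 kg/m³
  maraging steel: σ_y = 1590 MPa, ρ = 8070 kg/m³
  GFRP laminate: σ_y = 274.0 MPa, ρ = 1990 kg/m³
  GFRP laminate: M = 8.32×10⁻³
  maraging steel: M = 4.94×10⁻³
  nickel superalloy: M = 3.55×10⁻³
  soda-lime glass: M = 2.35×10⁻³
GFRP laminate ranks first.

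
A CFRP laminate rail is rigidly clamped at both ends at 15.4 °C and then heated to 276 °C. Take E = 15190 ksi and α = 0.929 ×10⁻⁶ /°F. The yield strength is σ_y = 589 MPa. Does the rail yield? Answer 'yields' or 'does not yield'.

E = 15190 ksi = 104.7 GPa.
α = 0.929×10⁻⁶/°F × 9/5 = 1.67×10⁻⁶/K.
ΔT = 260.6 K. Constrained thermal stress σ = E·α·ΔT = 104.7×10³ MPa × 1.67×10⁻⁶ × 260.6 = 45.6 MPa (compressive).
Compare to σ_y = 589 MPa: σ < σ_y, so it does not yield.

does not yield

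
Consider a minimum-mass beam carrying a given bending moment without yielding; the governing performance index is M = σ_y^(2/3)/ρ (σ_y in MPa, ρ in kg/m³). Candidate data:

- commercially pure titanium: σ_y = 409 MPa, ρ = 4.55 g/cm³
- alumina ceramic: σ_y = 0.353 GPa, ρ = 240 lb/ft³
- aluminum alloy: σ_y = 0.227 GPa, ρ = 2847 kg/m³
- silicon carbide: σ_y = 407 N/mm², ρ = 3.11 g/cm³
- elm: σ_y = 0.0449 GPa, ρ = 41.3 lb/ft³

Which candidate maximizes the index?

elm

Convert each candidate to consistent units, then evaluate M:
  commercially pure titanium: σ_y = 409.0 MPa, ρ = 4550 kg/m³
  alumina ceramic: σ_y = 353.0 MPa, ρ = 3844 kg/m³
  aluminum alloy: σ_y = 227.0 MPa, ρ = 2847 kg/m³
  silicon carbide: σ_y = 407.0 MPa, ρ = 3110 kg/m³
  elm: σ_y = 44.90 MPa, ρ = 661.6 kg/m³
  elm: M = 19.1×10⁻³
  silicon carbide: M = 17.7×10⁻³
  aluminum alloy: M = 13.1×10⁻³
  alumina ceramic: M = 13.0×10⁻³
  commercially pure titanium: M = 12.1×10⁻³
Elm has the largest M.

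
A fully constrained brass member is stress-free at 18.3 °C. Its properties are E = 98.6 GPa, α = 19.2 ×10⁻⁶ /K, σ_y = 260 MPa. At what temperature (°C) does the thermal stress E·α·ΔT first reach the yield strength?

156 °C

E·α·ΔT = 260.0 MPa ⇒ ΔT = 260.0 / (98.60×10³ × 19.2×10⁻⁶) = 137.3 K.
T = 18.3 + 137.3 = 155.6 °C.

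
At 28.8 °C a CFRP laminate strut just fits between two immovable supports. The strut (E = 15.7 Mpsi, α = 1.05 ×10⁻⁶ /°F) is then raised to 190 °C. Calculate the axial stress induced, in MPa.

33.0 MPa

E = 15.7 Mpsi = 108.2 GPa.
α = 1.05×10⁻⁶/°F × 9/5 = 1.89×10⁻⁶/K.
ΔT = 161.2 K. Constrained thermal stress σ = E·α·ΔT = 108.2×10³ MPa × 1.89×10⁻⁶ × 161.2 = 33.0 MPa (compressive).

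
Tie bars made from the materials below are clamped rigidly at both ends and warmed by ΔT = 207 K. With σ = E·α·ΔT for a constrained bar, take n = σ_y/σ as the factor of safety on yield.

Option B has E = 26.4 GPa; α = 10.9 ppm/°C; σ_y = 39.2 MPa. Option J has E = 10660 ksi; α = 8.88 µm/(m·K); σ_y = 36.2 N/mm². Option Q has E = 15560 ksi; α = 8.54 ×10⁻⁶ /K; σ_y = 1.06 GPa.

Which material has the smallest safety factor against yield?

Converting E to GPa, α to ×10⁻⁶/K, σ_y to MPa, then σ and n for each:
  option B: E = 26.40, α = 10.9, σ_y = 39.20 → σ = 59.6 MPa, n = 0.658
  option J: E = 73.50, α = 8.88, σ_y = 36.20 → σ = 135 MPa, n = 0.268
  option Q: E = 107.3, α = 8.54, σ_y = 1060 → σ = 190 MPa, n = 5.59
Smallest n: option J with n = 0.268.

option J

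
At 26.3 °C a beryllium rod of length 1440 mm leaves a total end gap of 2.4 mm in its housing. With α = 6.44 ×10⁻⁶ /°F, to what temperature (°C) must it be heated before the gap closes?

170 °C

α = 6.44×10⁻⁶/°F × 9/5 = 11.6×10⁻⁶/K.
α·L₀·ΔT = 2.4 mm ⇒ ΔT = 2.4 / (11.6×10⁻⁶ × 1440.0) = 143.8 K.
T = 26.3 + 143.8 = 170.1 °C.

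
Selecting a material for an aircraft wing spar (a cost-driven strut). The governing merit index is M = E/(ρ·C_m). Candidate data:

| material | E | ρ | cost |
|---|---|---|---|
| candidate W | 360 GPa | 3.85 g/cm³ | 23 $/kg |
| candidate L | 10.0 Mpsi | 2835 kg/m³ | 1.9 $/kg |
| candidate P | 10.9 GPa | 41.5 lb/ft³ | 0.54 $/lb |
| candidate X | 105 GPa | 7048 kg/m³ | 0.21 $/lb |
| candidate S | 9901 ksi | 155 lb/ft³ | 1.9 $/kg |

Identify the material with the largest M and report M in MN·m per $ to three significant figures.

candidate X, M = 32.2 MN·m per $

Normalizing units and computing the index:
  candidate W: E = 360.0 GPa, ρ = 3850 kg/m³, cost = 23.00 $/kg
  candidate L: E = 68.95 GPa, ρ = 2835 kg/m³, cost = 1.900 $/kg
  candidate P: E = 10.90 GPa, ρ = 664.8 kg/m³, cost = 1.190 $/kg
  candidate X: E = 105.0 GPa, ρ = 7048 kg/m³, cost = 0.4630 $/kg
  candidate S: E = 68.27 GPa, ρ = 2483 kg/m³, cost = 1.900 $/kg
  candidate X: M = 32.2 MN·m per $
  candidate S: M = 14.5 MN·m per $
  candidate P: M = 13.8 MN·m per $
  candidate L: M = 12.8 MN·m per $
  candidate W: M = 4.07 MN·m per $
Candidate X ranks first.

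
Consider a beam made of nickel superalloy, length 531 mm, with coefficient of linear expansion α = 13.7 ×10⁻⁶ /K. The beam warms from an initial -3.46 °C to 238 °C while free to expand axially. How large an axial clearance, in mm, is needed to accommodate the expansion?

1.76 mm

ΔT = 238 − (-3.46) = 241.5 K.
ΔL = α·L₀·ΔT = 13.7×10⁻⁶ × 531 mm × 241.5 K = 1.76 mm.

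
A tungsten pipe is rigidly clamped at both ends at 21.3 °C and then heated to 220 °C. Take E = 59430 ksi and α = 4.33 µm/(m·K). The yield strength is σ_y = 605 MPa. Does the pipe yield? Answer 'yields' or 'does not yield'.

E = 59430 ksi = 409.8 GPa.
ΔT = 198.7 K. Constrained thermal stress σ = E·α·ΔT = 409.8×10³ MPa × 4.33×10⁻⁶ × 198.7 = 353 MPa (compressive).
Compare to σ_y = 605 MPa: σ < σ_y, so it does not yield.

does not yield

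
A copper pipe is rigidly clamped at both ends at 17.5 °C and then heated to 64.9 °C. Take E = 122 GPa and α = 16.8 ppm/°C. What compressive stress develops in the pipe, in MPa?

97.2 MPa

ΔT = 47.40 K. Constrained thermal stress σ = E·α·ΔT = 122.0×10³ MPa × 16.8×10⁻⁶ × 47.40 = 97.2 MPa (compressive).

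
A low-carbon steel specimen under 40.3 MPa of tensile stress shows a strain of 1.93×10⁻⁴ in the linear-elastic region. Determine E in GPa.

E = σ/ε = 40.3 MPa / 1.93×10⁻⁴ = 208800 MPa = 209 GPa.

209 GPa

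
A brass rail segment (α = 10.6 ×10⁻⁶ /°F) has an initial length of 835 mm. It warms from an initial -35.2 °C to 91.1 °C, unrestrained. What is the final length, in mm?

837.01 mm

Convert α: 10.6×10⁻⁶/°F × (9/5) = 19.1×10⁻⁶/K.
ΔT = 91.1 − (-35.2) = 126.3 K.
ΔL = α·L₀·ΔT = 19.1×10⁻⁶ × 835 mm × 126.3 K = 2.01 mm.
L = L₀ + ΔL = 835 + 2.01 = 837.01 mm.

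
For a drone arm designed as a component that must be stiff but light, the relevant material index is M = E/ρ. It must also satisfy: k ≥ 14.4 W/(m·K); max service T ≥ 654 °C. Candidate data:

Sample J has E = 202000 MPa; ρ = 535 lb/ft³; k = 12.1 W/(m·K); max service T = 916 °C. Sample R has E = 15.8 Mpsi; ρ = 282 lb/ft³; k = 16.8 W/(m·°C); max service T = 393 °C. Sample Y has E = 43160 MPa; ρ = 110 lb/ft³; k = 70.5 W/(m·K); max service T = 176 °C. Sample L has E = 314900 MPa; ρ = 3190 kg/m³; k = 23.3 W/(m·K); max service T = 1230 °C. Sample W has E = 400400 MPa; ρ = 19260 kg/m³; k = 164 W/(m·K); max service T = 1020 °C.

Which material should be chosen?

Screen on constraints: k ≥ 14.4 W/(m·K); max service T ≥ 654 °C. Survivors: sample L, sample W.
Putting every candidate on a common basis:
  sample L: E = 314.9 GPa, ρ = 3190 kg/m³
  sample W: E = 400.4 GPa, ρ = 19260 kg/m³
  sample L: M = 98.7 MN·m/kg
  sample W: M = 20.8 MN·m/kg
The maximum is for sample L.

sample L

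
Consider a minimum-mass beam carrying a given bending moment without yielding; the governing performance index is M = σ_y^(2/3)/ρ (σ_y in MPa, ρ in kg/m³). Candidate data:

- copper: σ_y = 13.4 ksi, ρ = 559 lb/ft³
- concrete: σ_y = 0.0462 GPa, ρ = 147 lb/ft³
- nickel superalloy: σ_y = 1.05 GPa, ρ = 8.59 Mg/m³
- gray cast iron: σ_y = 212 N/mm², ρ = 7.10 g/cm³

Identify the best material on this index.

nickel superalloy

In SI units:
  copper: σ_y = 92.39 MPa, ρ = 8954 kg/m³
  concrete: σ_y = 46.20 MPa, ρ = 2355 kg/m³
  nickel superalloy: σ_y = 1050 MPa, ρ = 8590 kg/m³
  gray cast iron: σ_y = 212.0 MPa, ρ = 7100 kg/m³
  nickel superalloy: M = 12.0×10⁻³
  concrete: M = 5.47×10⁻³
  gray cast iron: M = 5.01×10⁻³
  copper: M = 2.28×10⁻³
Highest index: nickel superalloy.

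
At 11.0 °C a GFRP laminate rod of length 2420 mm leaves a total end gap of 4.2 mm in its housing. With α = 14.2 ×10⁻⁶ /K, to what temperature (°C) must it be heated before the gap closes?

α·L₀·ΔT = 4.2 mm ⇒ ΔT = 4.2 / (14.2×10⁻⁶ × 2420.0) = 122.2 K.
T = 11.0 + 122.2 = 133.2 °C.

133 °C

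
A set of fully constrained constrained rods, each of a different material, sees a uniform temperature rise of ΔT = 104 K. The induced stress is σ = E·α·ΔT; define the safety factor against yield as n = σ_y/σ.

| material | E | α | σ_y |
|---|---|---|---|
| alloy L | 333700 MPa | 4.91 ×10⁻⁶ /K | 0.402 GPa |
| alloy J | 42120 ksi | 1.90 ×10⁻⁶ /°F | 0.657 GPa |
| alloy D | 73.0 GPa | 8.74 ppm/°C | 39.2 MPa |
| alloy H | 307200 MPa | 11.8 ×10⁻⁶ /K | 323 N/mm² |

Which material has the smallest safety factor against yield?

In consistent units (E in GPa, α in ×10⁻⁶/K, σ_y in MPa):
  alloy L: E = 333.7, α = 4.91, σ_y = 402.0 → σ = 170 MPa, n = 2.36
  alloy J: E = 290.4, α = 3.42, σ_y = 657.0 → σ = 103 MPa, n = 6.36
  alloy D: E = 73.00, α = 8.74, σ_y = 39.20 → σ = 66.4 MPa, n = 0.591
  alloy H: E = 307.2, α = 11.8, σ_y = 323.0 → σ = 377 MPa, n = 0.857
Alloy D has the lowest safety factor, n = 0.591.

alloy D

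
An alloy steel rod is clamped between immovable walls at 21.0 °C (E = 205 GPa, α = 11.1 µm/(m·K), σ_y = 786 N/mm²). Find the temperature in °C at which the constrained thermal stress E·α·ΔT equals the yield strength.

σ_y = 786 N/mm² = 786.0 MPa.
E·α·ΔT = 786.0 MPa ⇒ ΔT = 786.0 / (205.0×10³ × 11.1×10⁻⁶) = 345.4 K.
T = 21.0 + 345.4 = 366.4 °C.

366 °C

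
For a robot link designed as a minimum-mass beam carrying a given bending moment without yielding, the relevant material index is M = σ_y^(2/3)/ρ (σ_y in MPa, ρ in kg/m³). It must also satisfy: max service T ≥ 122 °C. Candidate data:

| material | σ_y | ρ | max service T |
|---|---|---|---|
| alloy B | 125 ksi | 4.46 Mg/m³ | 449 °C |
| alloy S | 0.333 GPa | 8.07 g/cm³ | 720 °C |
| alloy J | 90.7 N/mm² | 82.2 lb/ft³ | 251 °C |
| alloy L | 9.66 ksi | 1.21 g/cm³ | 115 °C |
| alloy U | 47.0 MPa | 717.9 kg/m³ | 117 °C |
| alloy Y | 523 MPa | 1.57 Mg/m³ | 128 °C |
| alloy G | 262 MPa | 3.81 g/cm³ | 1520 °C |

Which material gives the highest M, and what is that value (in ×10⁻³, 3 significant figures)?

Screen on constraints: max service T ≥ 122 °C. Survivors: alloy B, alloy S, alloy J, alloy Y, alloy G.
After converting to SI:
  alloy B: σ_y = 861.8 MPa, ρ = 4460 kg/m³
  alloy S: σ_y = 333.0 MPa, ρ = 8070 kg/m³
  alloy J: σ_y = 90.70 MPa, ρ = 1317 kg/m³
  alloy Y: σ_y = 523.0 MPa, ρ = 1570 kg/m³
  alloy G: σ_y = 262.0 MPa, ρ = 3810 kg/m³
  alloy Y: M = 41.3×10⁻³
  alloy B: M = 20.3×10⁻³
  alloy J: M = 15.3×10⁻³
  alloy G: M = 10.7×10⁻³
  alloy S: M = 5.95×10⁻³
Alloy Y has the largest M.

alloy Y, M = 41.3×10⁻³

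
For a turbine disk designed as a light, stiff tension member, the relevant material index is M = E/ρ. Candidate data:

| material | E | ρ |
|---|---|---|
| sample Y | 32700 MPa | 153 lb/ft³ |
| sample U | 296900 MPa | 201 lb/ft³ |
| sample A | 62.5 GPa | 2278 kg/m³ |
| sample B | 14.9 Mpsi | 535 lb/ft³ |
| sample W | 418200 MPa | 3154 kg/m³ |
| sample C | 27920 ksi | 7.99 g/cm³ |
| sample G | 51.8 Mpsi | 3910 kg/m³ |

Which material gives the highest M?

sample W

In SI units:
  sample Y: E = 32.70 GPa, ρ = 2451 kg/m³
  sample U: E = 296.9 GPa, ρ = 3220 kg/m³
  sample A: E = 62.50 GPa, ρ = 2278 kg/m³
  sample B: E = 102.7 GPa, ρ = 8570 kg/m³
  sample W: E = 418.2 GPa, ρ = 3154 kg/m³
  sample C: E = 192.5 GPa, ρ = 7990 kg/m³
  sample G: E = 357.1 GPa, ρ = 3910 kg/m³
  sample W: M = 133 MN·m/kg
  sample U: M = 92.2 MN·m/kg
  sample G: M = 91.3 MN·m/kg
  sample A: M = 27.4 MN·m/kg
  sample C: M = 24.1 MN·m/kg
  sample Y: M = 13.3 MN·m/kg
  sample B: M = 12.0 MN·m/kg
Sample W ranks first.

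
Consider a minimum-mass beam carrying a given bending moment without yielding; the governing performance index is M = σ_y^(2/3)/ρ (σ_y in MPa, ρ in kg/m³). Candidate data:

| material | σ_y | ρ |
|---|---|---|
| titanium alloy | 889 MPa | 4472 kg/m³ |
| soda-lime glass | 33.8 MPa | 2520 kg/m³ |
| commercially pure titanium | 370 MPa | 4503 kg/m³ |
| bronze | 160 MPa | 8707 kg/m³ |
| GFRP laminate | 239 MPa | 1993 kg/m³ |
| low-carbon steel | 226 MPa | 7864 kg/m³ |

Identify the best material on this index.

Computing M directly (units already consistent):
  titanium alloy: M = 20.7×10⁻³
  GFRP laminate: M = 19.3×10⁻³
  commercially pure titanium: M = 11.4×10⁻³
  low-carbon steel: M = 4.72×10⁻³
  soda-lime glass: M = 4.15×10⁻³
  bronze: M = 3.38×10⁻³
Titanium alloy has the largest M.

titanium alloy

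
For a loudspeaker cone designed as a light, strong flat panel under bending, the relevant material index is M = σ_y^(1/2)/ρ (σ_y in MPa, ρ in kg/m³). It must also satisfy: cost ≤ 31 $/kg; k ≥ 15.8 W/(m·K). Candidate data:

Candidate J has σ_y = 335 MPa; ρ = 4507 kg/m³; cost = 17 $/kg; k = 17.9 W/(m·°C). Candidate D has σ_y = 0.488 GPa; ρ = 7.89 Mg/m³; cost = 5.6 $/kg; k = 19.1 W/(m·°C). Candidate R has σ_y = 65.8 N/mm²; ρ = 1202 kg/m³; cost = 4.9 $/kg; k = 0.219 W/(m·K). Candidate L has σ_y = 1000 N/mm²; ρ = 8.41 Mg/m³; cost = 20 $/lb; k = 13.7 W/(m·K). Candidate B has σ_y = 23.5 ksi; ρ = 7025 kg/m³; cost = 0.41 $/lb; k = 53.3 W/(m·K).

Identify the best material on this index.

candidate J

Screen on constraints: cost ≤ 31 $/kg; k ≥ 15.8 W/(m·K). Survivors: candidate J, candidate D, candidate B.
Convert each candidate to consistent units, then evaluate M:
  candidate J: σ_y = 335.0 MPa, ρ = 4507 kg/m³
  candidate D: σ_y = 488.0 MPa, ρ = 7890 kg/m³
  candidate B: σ_y = 162.0 MPa, ρ = 7025 kg/m³
  candidate J: M = 4.06×10⁻³
  candidate D: M = 2.80×10⁻³
  candidate B: M = 1.81×10⁻³
Candidate J ranks first.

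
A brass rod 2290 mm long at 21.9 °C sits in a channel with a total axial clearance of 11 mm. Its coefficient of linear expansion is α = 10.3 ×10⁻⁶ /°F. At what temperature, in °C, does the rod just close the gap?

281 °C

α = 10.3×10⁻⁶/°F × 9/5 = 18.5×10⁻⁶/K.
α·L₀·ΔT = 11.0 mm ⇒ ΔT = 11.0 / (18.5×10⁻⁶ × 2290.0) = 259.1 K.
T = 21.9 + 259.1 = 281.0 °C.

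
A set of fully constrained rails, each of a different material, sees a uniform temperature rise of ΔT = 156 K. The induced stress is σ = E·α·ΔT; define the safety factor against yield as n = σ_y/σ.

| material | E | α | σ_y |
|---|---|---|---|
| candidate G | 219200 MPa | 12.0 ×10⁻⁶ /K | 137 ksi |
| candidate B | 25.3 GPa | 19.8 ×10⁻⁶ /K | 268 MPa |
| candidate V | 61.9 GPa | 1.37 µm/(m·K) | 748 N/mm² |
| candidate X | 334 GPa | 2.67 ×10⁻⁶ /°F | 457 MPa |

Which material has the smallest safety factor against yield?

candidate X

In consistent units (E in GPa, α in ×10⁻⁶/K, σ_y in MPa):
  candidate G: E = 219.2, α = 12.0, σ_y = 944.6 → σ = 410 MPa, n = 2.30
  candidate B: E = 25.30, α = 19.8, σ_y = 268.0 → σ = 78.1 MPa, n = 3.43
  candidate V: E = 61.90, α = 1.37, σ_y = 748.0 → σ = 13.2 MPa, n = 56.5
  candidate X: E = 334.0, α = 4.81, σ_y = 457.0 → σ = 250 MPa, n = 1.82
The minimum is candidate X at n = 1.82.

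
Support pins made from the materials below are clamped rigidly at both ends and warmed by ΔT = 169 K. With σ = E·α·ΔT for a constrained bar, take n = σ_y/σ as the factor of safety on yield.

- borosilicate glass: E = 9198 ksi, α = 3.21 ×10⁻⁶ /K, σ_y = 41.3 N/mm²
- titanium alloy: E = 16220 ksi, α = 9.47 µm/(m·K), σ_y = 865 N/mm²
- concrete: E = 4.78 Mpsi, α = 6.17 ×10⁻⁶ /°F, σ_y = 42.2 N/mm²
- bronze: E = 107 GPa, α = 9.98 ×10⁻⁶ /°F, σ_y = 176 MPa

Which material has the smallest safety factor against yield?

In consistent units (E in GPa, α in ×10⁻⁶/K, σ_y in MPa):
  borosilicate glass: E = 63.42, α = 3.21, σ_y = 41.30 → σ = 34.4 MPa, n = 1.20
  titanium alloy: E = 111.8, α = 9.47, σ_y = 865.0 → σ = 179 MPa, n = 4.83
  concrete: E = 32.96, α = 11.1, σ_y = 42.20 → σ = 61.9 MPa, n = 0.682
  bronze: E = 107.0, α = 18.0, σ_y = 176.0 → σ = 325 MPa, n = 0.542
Bronze has the lowest safety factor, n = 0.542.

bronze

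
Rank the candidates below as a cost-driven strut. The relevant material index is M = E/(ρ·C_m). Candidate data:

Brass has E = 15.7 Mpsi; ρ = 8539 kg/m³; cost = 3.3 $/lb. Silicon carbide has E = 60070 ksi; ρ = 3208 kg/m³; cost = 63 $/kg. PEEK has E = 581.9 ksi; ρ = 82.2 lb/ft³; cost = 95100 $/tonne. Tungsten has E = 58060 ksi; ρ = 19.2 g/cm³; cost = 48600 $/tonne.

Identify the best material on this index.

silicon carbide

Putting every candidate on a common basis:
  brass: E = 108.2 GPa, ρ = 8539 kg/m³, cost = 7.275 $/kg
  silicon carbide: E = 414.2 GPa, ρ = 3208 kg/m³, cost = 63.00 $/kg
  PEEK: E = 4.012 GPa, ρ = 1317 kg/m³, cost = 95.10 $/kg
  tungsten: E = 400.3 GPa, ρ = 19200 kg/m³, cost = 48.60 $/kg
  silicon carbide: M = 2.05 MN·m per $
  brass: M = 1.74 MN·m per $
  tungsten: M = 0.429 MN·m per $
  PEEK: M = 0.0320 MN·m per $
The maximum is for silicon carbide.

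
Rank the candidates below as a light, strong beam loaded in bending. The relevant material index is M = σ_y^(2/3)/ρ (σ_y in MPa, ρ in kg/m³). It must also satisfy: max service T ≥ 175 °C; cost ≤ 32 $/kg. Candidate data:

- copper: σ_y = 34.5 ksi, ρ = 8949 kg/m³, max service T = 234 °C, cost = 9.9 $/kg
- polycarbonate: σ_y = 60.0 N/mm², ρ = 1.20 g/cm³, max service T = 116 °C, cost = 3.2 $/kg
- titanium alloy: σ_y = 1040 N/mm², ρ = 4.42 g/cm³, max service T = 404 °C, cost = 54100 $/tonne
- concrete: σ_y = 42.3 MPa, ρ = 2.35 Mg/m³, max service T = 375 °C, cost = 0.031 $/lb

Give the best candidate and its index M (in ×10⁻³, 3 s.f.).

concrete, M = 5.17×10⁻³

Screen on constraints: max service T ≥ 175 °C; cost ≤ 32 $/kg. Survivors: copper, concrete.
Convert each candidate to consistent units, then evaluate M:
  copper: σ_y = 237.9 MPa, ρ = 8949 kg/m³
  concrete: σ_y = 42.30 MPa, ρ = 2350 kg/m³
  concrete: M = 5.17×10⁻³
  copper: M = 4.29×10⁻³
Highest index: concrete.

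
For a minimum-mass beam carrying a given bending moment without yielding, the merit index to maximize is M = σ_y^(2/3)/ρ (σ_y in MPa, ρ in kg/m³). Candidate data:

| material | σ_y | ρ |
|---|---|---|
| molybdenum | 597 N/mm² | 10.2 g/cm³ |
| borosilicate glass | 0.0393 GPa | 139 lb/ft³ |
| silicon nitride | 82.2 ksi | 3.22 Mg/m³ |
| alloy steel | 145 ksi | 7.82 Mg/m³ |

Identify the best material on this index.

Convert each candidate to consistent units, then evaluate M:
  molybdenum: σ_y = 597.0 MPa, ρ = 10200 kg/m³
  borosilicate glass: σ_y = 39.30 MPa, ρ = 2227 kg/m³
  silicon nitride: σ_y = 566.7 MPa, ρ = 3220 kg/m³
  alloy steel: σ_y = 999.7 MPa, ρ = 7820 kg/m³
  silicon nitride: M = 21.3×10⁻³
  alloy steel: M = 12.8×10⁻³
  molybdenum: M = 6.95×10⁻³
  borosilicate glass: M = 5.19×10⁻³
Silicon nitride ranks first.

silicon nitride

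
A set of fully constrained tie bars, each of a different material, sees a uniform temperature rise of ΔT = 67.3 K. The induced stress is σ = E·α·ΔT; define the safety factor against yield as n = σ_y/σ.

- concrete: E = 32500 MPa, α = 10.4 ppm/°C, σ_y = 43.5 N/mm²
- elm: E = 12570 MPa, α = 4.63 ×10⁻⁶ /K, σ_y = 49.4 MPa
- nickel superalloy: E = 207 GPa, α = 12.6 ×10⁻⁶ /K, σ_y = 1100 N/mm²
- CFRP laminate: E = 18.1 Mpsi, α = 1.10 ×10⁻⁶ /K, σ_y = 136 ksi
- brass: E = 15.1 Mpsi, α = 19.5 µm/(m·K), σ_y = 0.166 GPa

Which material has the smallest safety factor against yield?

Converting E to GPa, α to ×10⁻⁶/K, σ_y to MPa, then σ and n for each:
  concrete: E = 32.50, α = 10.4, σ_y = 43.50 → σ = 22.7 MPa, n = 1.91
  elm: E = 12.57, α = 4.63, σ_y = 49.40 → σ = 3.92 MPa, n = 12.6
  nickel superalloy: E = 207.0, α = 12.6, σ_y = 1100 → σ = 176 MPa, n = 6.27
  CFRP laminate: E = 124.8, α = 1.10, σ_y = 937.7 → σ = 9.24 MPa, n = 101
  brass: E = 104.1, α = 19.5, σ_y = 166.0 → σ = 137 MPa, n = 1.21
Smallest n: brass with n = 1.21.

brass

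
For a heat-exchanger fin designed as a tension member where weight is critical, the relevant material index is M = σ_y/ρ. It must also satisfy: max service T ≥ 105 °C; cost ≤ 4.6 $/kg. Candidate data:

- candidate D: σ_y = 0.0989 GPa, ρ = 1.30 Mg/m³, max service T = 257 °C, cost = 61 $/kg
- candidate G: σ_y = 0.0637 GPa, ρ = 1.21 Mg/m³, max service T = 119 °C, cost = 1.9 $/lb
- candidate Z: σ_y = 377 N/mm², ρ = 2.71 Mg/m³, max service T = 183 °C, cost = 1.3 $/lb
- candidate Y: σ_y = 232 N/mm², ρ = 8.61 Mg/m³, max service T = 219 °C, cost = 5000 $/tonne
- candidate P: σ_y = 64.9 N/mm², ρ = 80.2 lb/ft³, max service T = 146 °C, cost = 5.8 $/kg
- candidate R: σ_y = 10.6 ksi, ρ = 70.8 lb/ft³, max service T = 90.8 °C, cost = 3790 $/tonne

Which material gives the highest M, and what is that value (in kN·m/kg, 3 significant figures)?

candidate Z, M = 139 kN·m/kg

Screen on constraints: max service T ≥ 105 °C; cost ≤ 4.6 $/kg. Survivors: candidate G, candidate Z.
Normalizing units and computing the index:
  candidate G: σ_y = 63.70 MPa, ρ = 1210 kg/m³
  candidate Z: σ_y = 377.0 MPa, ρ = 2710 kg/m³
  candidate Z: M = 139 kN·m/kg
  candidate G: M = 52.6 kN·m/kg
Candidate Z has the largest M.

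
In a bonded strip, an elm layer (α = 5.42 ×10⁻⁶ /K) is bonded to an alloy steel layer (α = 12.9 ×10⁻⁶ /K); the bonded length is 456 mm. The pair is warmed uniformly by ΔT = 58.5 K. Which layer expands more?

α(elm) = 5.42×10⁻⁶/K vs α(alloy steel) = 12.9×10⁻⁶/K.
Higher α expands more for the same ΔT: alloy steel.

alloy steel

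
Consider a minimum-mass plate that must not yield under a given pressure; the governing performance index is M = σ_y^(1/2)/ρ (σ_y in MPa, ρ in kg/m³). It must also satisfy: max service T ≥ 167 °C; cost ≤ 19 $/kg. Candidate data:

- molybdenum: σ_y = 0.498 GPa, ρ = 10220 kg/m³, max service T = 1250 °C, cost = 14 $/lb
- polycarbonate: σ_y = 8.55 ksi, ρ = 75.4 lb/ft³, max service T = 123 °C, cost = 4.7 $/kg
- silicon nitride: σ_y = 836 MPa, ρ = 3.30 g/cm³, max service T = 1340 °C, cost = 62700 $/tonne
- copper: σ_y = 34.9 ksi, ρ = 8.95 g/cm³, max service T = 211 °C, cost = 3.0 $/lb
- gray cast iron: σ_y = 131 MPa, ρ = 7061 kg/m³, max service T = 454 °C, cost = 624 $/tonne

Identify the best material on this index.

copper

Screen on constraints: max service T ≥ 167 °C; cost ≤ 19 $/kg. Survivors: copper, gray cast iron.
Convert each candidate to consistent units, then evaluate M:
  copper: σ_y = 240.6 MPa, ρ = 8950 kg/m³
  gray cast iron: σ_y = 131.0 MPa, ρ = 7061 kg/m³
  copper: M = 1.73×10⁻³
  gray cast iron: M = 1.62×10⁻³
The maximum is for copper.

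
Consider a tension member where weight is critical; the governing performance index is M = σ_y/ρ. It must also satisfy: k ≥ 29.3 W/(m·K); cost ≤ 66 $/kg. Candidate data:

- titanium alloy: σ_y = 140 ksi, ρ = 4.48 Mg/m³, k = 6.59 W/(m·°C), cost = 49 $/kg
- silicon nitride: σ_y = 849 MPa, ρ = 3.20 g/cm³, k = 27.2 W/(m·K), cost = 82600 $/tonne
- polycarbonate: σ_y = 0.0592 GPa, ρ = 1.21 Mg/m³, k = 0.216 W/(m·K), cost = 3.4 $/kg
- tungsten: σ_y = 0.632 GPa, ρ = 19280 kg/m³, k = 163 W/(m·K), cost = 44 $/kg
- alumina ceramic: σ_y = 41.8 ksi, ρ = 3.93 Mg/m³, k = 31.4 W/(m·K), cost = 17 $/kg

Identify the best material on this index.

alumina ceramic

Screen on constraints: k ≥ 29.3 W/(m·K); cost ≤ 66 $/kg. Survivors: tungsten, alumina ceramic.
Putting every candidate on a common basis:
  tungsten: σ_y = 632.0 MPa, ρ = 19280 kg/m³
  alumina ceramic: σ_y = 288.2 MPa, ρ = 3930 kg/m³
  alumina ceramic: M = 73.3 kN·m/kg
  tungsten: M = 32.8 kN·m/kg
Alumina ceramic ranks first.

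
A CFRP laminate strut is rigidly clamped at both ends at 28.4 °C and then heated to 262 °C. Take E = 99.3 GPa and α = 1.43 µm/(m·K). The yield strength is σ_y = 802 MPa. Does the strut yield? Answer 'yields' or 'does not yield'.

does not yield

ΔT = 233.6 K. Constrained thermal stress σ = E·α·ΔT = 99.30×10³ MPa × 1.43×10⁻⁶ × 233.6 = 33.2 MPa (compressive).
Compare to σ_y = 802 MPa: σ < σ_y, so it does not yield.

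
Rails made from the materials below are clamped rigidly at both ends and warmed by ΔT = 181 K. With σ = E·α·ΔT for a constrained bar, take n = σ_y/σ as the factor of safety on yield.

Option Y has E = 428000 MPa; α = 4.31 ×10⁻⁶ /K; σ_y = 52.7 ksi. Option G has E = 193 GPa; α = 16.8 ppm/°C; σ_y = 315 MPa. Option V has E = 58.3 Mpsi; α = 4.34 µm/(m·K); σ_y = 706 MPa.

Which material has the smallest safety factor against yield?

Per material, after unit conversion:
  option Y: E = 428.0, α = 4.31, σ_y = 363.4 → σ = 334 MPa, n = 1.09
  option G: E = 193.0, α = 16.8, σ_y = 315.0 → σ = 587 MPa, n = 0.537
  option V: E = 402.0, α = 4.34, σ_y = 706.0 → σ = 316 MPa, n = 2.24
Option G has the lowest safety factor, n = 0.537.

option G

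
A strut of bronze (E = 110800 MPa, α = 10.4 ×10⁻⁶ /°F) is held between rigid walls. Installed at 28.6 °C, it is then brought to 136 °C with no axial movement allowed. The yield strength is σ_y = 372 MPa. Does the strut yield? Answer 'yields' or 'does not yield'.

E = 110800 MPa = 110.8 GPa.
α = 10.4×10⁻⁶/°F × 9/5 = 18.7×10⁻⁶/K.
ΔT = 107.4 K. Constrained thermal stress σ = E·α·ΔT = 110.8×10³ MPa × 18.7×10⁻⁶ × 107.4 = 223 MPa (compressive).
Compare to σ_y = 372 MPa: σ < σ_y, so it does not yield.

does not yield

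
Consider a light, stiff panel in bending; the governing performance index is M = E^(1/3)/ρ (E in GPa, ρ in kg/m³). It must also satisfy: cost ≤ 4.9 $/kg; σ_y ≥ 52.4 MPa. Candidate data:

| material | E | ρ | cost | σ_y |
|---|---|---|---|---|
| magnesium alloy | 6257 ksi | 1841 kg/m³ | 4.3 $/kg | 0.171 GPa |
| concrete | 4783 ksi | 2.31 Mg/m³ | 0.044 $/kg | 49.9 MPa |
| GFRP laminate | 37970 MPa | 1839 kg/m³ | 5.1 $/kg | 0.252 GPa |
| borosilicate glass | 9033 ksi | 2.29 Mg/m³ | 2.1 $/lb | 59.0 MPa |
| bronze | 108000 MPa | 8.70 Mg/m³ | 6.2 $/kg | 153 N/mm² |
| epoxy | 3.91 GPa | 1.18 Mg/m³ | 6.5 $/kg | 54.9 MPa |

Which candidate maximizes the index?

magnesium alloy

Screen on constraints: cost ≤ 4.9 $/kg; σ_y ≥ 52.4 MPa. Survivors: magnesium alloy, borosilicate glass.
Putting every candidate on a common basis:
  magnesium alloy: E = 43.14 GPa, ρ = 1841 kg/m³
  borosilicate glass: E = 62.28 GPa, ρ = 2290 kg/m³
  magnesium alloy: M = 1.91×10⁻³
  borosilicate glass: M = 1.73×10⁻³
Highest index: magnesium alloy.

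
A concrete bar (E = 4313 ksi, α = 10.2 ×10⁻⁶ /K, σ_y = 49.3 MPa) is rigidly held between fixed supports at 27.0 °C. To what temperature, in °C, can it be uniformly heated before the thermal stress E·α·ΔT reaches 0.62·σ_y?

128 °C

E = 4313 ksi = 29.74 GPa.
E·α·ΔT = 30.57 MPa ⇒ ΔT = 30.57 / (29.74×10³ × 10.2×10⁻⁶) = 100.8 K.
T = 27.0 + 100.8 = 127.8 °C.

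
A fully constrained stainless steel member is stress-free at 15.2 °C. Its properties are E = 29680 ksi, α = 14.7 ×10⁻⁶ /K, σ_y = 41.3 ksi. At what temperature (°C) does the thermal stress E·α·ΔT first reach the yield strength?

E = 29680 ksi = 204.6 GPa.
σ_y = 41.3 ksi = 284.8 MPa.
E·α·ΔT = 284.8 MPa ⇒ ΔT = 284.8 / (204.6×10³ × 14.7×10⁻⁶) = 94.66 K.
T = 15.2 + 94.66 = 109.9 °C.

110 °C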